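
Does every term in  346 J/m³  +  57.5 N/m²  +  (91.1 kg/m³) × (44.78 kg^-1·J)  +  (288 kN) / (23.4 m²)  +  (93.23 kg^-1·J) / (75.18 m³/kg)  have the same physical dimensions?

In SI base units:
  346 J/m³:  J·m⁻³ = N·m·m⁻³ = kg·m⁻¹·s⁻²
  57.5 N/m²:  N·m⁻² = kg·m·s⁻²·m⁻² = kg·m⁻¹·s⁻²
  (91.1 kg/m³) × (44.78 kg^-1·J):  [kg·m⁻³] · [m²·s⁻²] = kg·m⁻¹·s⁻²
  (288 kN) / (23.4 m²):  [kg·m·s⁻²] / [m²] = kg·m⁻¹·s⁻²
  (93.23 kg^-1·J) / (75.18 m³/kg):  [m²·s⁻²] / [kg⁻¹·m³] = kg·m⁻¹·s⁻²
Every term reduces to kg·m⁻¹·s⁻².

Yes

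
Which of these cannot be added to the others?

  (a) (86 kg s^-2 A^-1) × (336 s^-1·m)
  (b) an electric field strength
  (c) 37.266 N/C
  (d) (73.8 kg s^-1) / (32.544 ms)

Expand each in SI base units:
  (a) [kg·s⁻²·A⁻¹] · [m·s⁻¹] = kg·m·s⁻³·A⁻¹
  (b) [electric field strength] = kg·m·s⁻³·A⁻¹
  (c) N·C⁻¹ = kg·m·s⁻²·(s·A)⁻¹ = kg·m·s⁻³·A⁻¹
  (d) [kg·s⁻¹] / [s] = kg·s⁻²
All reduce to kg·m·s⁻³·A⁻¹ except (d), which is kg·s⁻².

(d)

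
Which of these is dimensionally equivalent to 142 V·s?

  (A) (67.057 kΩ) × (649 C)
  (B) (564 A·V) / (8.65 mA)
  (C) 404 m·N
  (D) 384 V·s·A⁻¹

Reference: V·s = J·C⁻¹·s = kg·m²·s⁻²·A⁻¹.
Each option:
  (A) [kg·m²·s⁻³·A⁻²] · [s·A] = kg·m²·s⁻²·A⁻¹  ← same
  (B) [kg·m²·s⁻³] / [A] = kg·m²·s⁻³·A⁻¹
  (C) N·m = kg·m·s⁻²·m = kg·m²·s⁻²
  (D) V·s·A⁻¹ = J·C⁻¹·s·A⁻¹ = kg·m²·s⁻²·A⁻²
Only (A) matches kg·m²·s⁻²·A⁻¹.

(A)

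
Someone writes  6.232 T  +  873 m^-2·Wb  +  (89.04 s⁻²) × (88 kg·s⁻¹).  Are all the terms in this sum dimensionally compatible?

No

Expand each in SI base units:
  6.232 T:  T = Wb·m⁻² = kg·s⁻²·A⁻¹
  873 m^-2·Wb:  Wb·m⁻² = V·s·m⁻² = kg·s⁻²·A⁻¹
  (89.04 s⁻²) × (88 kg·s⁻¹):  [s⁻²] · [kg·s⁻¹] = kg·s⁻³
The terms do not share a single dimension (kg·s⁻²·A⁻¹ vs kg·s⁻³).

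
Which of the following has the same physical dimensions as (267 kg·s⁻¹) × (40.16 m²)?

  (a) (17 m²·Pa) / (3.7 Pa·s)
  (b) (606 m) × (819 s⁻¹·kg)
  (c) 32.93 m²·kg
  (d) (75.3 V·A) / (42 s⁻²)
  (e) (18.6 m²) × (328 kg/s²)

(d)

Reference: [kg·s⁻¹] · [m²] = kg·m²·s⁻¹.
Each option:
  (a) [kg·m·s⁻²] / [kg·m⁻¹·s⁻¹] = m²·s⁻¹
  (b) [m] · [kg·s⁻¹] = kg·m·s⁻¹
  (c) kg·m²
  (d) [kg·m²·s⁻³] / [s⁻²] = kg·m²·s⁻¹  ← same
  (e) [m²] · [kg·s⁻²] = kg·m²·s⁻²
Only (d) matches kg·m²·s⁻¹.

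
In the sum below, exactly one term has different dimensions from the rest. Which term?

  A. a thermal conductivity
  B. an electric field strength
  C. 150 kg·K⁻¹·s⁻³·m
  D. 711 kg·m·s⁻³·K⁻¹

Reduce each to base SI dimensions:
  A. [thermal conductivity] = kg·m·s⁻³·K⁻¹
  B. [electric field strength] = kg·m·s⁻³·A⁻¹
  C. kg·m·s⁻³·K⁻¹
  D. kg·m·s⁻³·K⁻¹
All reduce to kg·m·s⁻³·K⁻¹ except B., which is kg·m·s⁻³·A⁻¹.

B.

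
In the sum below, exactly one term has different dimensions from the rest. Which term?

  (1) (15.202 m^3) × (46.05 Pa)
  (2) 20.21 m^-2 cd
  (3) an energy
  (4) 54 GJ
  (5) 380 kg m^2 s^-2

Dimensions:
  (1) [m³] · [kg·m⁻¹·s⁻²] = kg·m²·s⁻²
  (2) m⁻²·cd
  (3) [energy] = kg·m²·s⁻²
  (4) J = N·m = kg·m²·s⁻²
  (5) kg·m²·s⁻²
All reduce to kg·m²·s⁻² except (2), which is m⁻²·cd.

(2)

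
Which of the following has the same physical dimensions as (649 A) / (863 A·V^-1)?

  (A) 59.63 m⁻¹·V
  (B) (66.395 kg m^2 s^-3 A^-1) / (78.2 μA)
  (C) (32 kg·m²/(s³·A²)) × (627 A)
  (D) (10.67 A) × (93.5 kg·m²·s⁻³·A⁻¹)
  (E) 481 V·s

Reference: [A] / [kg⁻¹·m⁻²·s³·A²] = kg·m²·s⁻³·A⁻¹.
Each option:
  (A) V·m⁻¹ = J·C⁻¹·m⁻¹ = kg·m·s⁻³·A⁻¹
  (B) [kg·m²·s⁻³·A⁻¹] / [A] = kg·m²·s⁻³·A⁻²
  (C) [kg·m²·s⁻³·A⁻²] · [A] = kg·m²·s⁻³·A⁻¹  ← same
  (D) [A] · [kg·m²·s⁻³·A⁻¹] = kg·m²·s⁻³
  (E) V·s = J·C⁻¹·s = kg·m²·s⁻²·A⁻¹
Only (C) matches kg·m²·s⁻³·A⁻¹.

(C)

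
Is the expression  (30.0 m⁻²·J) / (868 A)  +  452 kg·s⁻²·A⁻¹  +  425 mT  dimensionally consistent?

Yes

In SI base units:
  (30.0 m⁻²·J) / (868 A):  [kg·s⁻²] / [A] = kg·s⁻²·A⁻¹
  452 kg·s⁻²·A⁻¹:  kg·s⁻²·A⁻¹
  425 mT:  T = Wb·m⁻² = kg·s⁻²·A⁻¹
Every term reduces to kg·s⁻²·A⁻¹.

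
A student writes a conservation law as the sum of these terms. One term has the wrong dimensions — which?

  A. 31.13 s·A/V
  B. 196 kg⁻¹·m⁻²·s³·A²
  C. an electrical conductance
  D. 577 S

Expand each in SI base units:
  A. A·s·V⁻¹ = A·s·(J·C⁻¹)⁻¹ = kg⁻¹·m⁻²·s⁴·A²
  B. kg⁻¹·m⁻²·s³·A²
  C. [electrical conductance] = kg⁻¹·m⁻²·s³·A²
  D. S = Ω⁻¹ = kg⁻¹·m⁻²·s³·A²
All reduce to kg⁻¹·m⁻²·s³·A² except A., which is kg⁻¹·m⁻²·s⁴·A².

A.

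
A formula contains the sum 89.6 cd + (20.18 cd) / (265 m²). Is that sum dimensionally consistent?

No

Expand each in SI base units:
  89.6 cd:  cd
  (20.18 cd) / (265 m²):  [cd] / [m²] = m⁻²·cd
cd ≠ m⁻²·cd, so they cannot be added.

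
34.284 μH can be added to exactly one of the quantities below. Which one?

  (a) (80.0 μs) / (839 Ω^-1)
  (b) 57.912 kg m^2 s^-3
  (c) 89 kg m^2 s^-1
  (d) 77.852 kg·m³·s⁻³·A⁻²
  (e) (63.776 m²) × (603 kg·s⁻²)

Reference: H = V·s·A⁻¹ = kg·m²·s⁻²·A⁻².
Each option:
  (a) [s] / [kg⁻¹·m⁻²·s³·A²] = kg·m²·s⁻²·A⁻²  ← same
  (b) kg·m²·s⁻³
  (c) kg·m²·s⁻¹
  (d) kg·m³·s⁻³·A⁻²
  (e) [m²] · [kg·s⁻²] = kg·m²·s⁻²
Only (a) matches kg·m²·s⁻²·A⁻².

(a)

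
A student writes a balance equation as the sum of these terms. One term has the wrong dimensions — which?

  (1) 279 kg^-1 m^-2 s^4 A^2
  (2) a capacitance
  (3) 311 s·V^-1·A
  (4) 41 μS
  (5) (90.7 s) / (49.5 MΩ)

(4)

Dimensions:
  (1) kg⁻¹·m⁻²·s⁴·A²
  (2) [capacitance] = kg⁻¹·m⁻²·s⁴·A²
  (3) A·s·V⁻¹ = A·s·(J·C⁻¹)⁻¹ = kg⁻¹·m⁻²·s⁴·A²
  (4) S = Ω⁻¹ = kg⁻¹·m⁻²·s³·A²
  (5) [s] / [kg·m²·s⁻³·A⁻²] = kg⁻¹·m⁻²·s⁴·A²
All reduce to kg⁻¹·m⁻²·s⁴·A² except (4), which is kg⁻¹·m⁻²·s³·A².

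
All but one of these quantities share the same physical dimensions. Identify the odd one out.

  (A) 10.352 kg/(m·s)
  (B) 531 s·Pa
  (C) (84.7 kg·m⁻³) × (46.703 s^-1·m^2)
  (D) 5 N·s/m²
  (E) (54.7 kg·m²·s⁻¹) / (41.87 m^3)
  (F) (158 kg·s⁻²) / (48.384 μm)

In SI base units:
  (A) kg·m⁻¹·s⁻¹
  (B) Pa·s = N·m⁻²·s = kg·m⁻¹·s⁻¹
  (C) [kg·m⁻³] · [m²·s⁻¹] = kg·m⁻¹·s⁻¹
  (D) N·s·m⁻² = kg·m·s⁻²·s·m⁻² = kg·m⁻¹·s⁻¹
  (E) [kg·m²·s⁻¹] / [m³] = kg·m⁻¹·s⁻¹
  (F) [kg·s⁻²] / [m] = kg·m⁻¹·s⁻²
All reduce to kg·m⁻¹·s⁻¹ except (F), which is kg·m⁻¹·s⁻².

(F)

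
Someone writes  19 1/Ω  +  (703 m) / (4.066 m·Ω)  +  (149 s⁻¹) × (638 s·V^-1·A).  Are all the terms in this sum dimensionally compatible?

Yes

Work out the base dimensions of each:
  19 1/Ω:  Ω⁻¹ = (V·A⁻¹)⁻¹ = kg⁻¹·m⁻²·s³·A²
  (703 m) / (4.066 m·Ω):  [m] / [kg·m³·s⁻³·A⁻²] = kg⁻¹·m⁻²·s³·A²
  (149 s⁻¹) × (638 s·V^-1·A):  [s⁻¹] · [kg⁻¹·m⁻²·s⁴·A²] = kg⁻¹·m⁻²·s³·A²
Every term reduces to kg⁻¹·m⁻²·s³·A².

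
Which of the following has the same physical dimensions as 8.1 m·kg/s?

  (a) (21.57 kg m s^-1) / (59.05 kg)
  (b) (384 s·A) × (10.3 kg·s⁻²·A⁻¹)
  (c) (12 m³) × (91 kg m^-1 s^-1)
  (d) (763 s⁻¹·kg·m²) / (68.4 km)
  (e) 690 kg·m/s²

Reference: kg·m·s⁻¹.
Each option:
  (a) [kg·m·s⁻¹] / [kg] = m·s⁻¹
  (b) [s·A] · [kg·s⁻²·A⁻¹] = kg·s⁻¹
  (c) [m³] · [kg·m⁻¹·s⁻¹] = kg·m²·s⁻¹
  (d) [kg·m²·s⁻¹] / [m] = kg·m·s⁻¹  ← same
  (e) kg·m·s⁻²
Only (d) matches kg·m·s⁻¹.

(d)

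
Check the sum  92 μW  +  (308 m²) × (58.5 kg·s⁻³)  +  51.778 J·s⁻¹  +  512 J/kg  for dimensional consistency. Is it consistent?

Reduce each to base SI dimensions:
  92 μW:  W = J·s⁻¹ = kg·m²·s⁻³
  (308 m²) × (58.5 kg·s⁻³):  [m²] · [kg·s⁻³] = kg·m²·s⁻³
  51.778 J·s⁻¹:  J·s⁻¹ = N·m·s⁻¹ = kg·m²·s⁻³
  512 J/kg:  J·kg⁻¹ = N·m·kg⁻¹ = m²·s⁻²
The terms do not share a single dimension (kg·m²·s⁻³ vs m²·s⁻²).

No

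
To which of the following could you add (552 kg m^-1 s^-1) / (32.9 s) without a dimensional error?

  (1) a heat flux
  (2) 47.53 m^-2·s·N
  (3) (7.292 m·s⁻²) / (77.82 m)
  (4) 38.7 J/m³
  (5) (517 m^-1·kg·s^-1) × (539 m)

Reference: [kg·m⁻¹·s⁻¹] / [s] = kg·m⁻¹·s⁻².
Each option:
  (1) [heat flux] = kg·s⁻³
  (2) N·s·m⁻² = kg·m·s⁻²·s·m⁻² = kg·m⁻¹·s⁻¹
  (3) [m·s⁻²] / [m] = s⁻²
  (4) J·m⁻³ = N·m·m⁻³ = kg·m⁻¹·s⁻²  ← same
  (5) [kg·m⁻¹·s⁻¹] · [m] = kg·s⁻¹
Only (4) matches kg·m⁻¹·s⁻².

(4)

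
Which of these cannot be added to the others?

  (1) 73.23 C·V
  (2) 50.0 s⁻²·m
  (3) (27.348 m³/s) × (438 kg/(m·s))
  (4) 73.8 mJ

Dimensions:
  (1) C·V = s·A·J·C⁻¹ = kg·m²·s⁻²
  (2) m·s⁻²
  (3) [m³·s⁻¹] · [kg·m⁻¹·s⁻¹] = kg·m²·s⁻²
  (4) J = N·m = kg·m²·s⁻²
All reduce to kg·m²·s⁻² except (2), which is m·s⁻².

(2)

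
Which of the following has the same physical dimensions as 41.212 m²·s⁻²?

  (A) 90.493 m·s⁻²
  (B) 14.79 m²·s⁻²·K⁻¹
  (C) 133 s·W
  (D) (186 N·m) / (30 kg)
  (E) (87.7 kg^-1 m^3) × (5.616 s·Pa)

Reference: m²·s⁻².
Each option:
  (A) m·s⁻²
  (B) m²·s⁻²·K⁻¹
  (C) W·s = J·s⁻¹·s = kg·m²·s⁻²
  (D) [kg·m²·s⁻²] / [kg] = m²·s⁻²  ← same
  (E) [kg⁻¹·m³] · [kg·m⁻¹·s⁻¹] = m²·s⁻¹
Only (D) matches m²·s⁻².

(D)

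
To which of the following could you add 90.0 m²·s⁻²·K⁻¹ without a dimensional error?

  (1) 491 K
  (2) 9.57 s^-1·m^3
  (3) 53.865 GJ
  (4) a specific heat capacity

(4)

Reference: m²·s⁻²·K⁻¹.
Each option:
  (1) K
  (2) m³·s⁻¹
  (3) J = N·m = kg·m²·s⁻²
  (4) [specific heat capacity] = m²·s⁻²·K⁻¹  ← same
Only (4) matches m²·s⁻²·K⁻¹.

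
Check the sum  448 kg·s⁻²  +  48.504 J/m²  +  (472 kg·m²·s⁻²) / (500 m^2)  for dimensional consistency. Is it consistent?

Yes

Expand each in SI base units:
  448 kg·s⁻²:  kg·s⁻²
  48.504 J/m²:  J·m⁻² = N·m·m⁻² = kg·s⁻²
  (472 kg·m²·s⁻²) / (500 m^2):  [kg·m²·s⁻²] / [m²] = kg·s⁻²
Every term reduces to kg·s⁻².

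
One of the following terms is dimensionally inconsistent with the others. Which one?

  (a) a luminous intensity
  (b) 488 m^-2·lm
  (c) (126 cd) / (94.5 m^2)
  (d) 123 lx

(a)

Dimensions:
  (a) [luminous intensity] = cd
  (b) lm·m⁻² = cd·m⁻² = m⁻²·cd
  (c) [cd] / [m²] = m⁻²·cd
  (d) lx = lm·m⁻² = m⁻²·cd
All reduce to m⁻²·cd except (a), which is cd.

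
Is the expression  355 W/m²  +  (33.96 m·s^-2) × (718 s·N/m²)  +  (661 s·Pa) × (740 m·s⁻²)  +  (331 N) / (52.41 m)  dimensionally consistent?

In SI base units:
  355 W/m²:  W·m⁻² = J·s⁻¹·m⁻² = kg·s⁻³
  (33.96 m·s^-2) × (718 s·N/m²):  [m·s⁻²] · [kg·m⁻¹·s⁻¹] = kg·s⁻³
  (661 s·Pa) × (740 m·s⁻²):  [kg·m⁻¹·s⁻¹] · [m·s⁻²] = kg·s⁻³
  (331 N) / (52.41 m):  [kg·m·s⁻²] / [m] = kg·s⁻²
The terms do not share a single dimension (kg·s⁻² vs kg·s⁻³).

No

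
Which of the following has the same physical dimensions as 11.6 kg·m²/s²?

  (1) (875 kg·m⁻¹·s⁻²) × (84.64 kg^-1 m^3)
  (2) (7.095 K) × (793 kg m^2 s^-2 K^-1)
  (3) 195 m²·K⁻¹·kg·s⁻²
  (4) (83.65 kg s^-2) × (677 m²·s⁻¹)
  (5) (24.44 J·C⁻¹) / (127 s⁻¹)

Reference: kg·m²·s⁻².
Each option:
  (1) [kg·m⁻¹·s⁻²] · [kg⁻¹·m³] = m²·s⁻²
  (2) [K] · [kg·m²·s⁻²·K⁻¹] = kg·m²·s⁻²  ← same
  (3) kg·m²·s⁻²·K⁻¹
  (4) [kg·s⁻²] · [m²·s⁻¹] = kg·m²·s⁻³
  (5) [kg·m²·s⁻³·A⁻¹] / [s⁻¹] = kg·m²·s⁻²·A⁻¹
Only (2) matches kg·m²·s⁻².

(2)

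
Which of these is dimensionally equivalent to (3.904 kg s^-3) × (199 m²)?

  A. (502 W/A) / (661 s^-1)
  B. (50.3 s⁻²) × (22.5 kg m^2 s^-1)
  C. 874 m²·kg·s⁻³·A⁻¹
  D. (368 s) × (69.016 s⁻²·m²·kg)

Reference: [kg·s⁻³] · [m²] = kg·m²·s⁻³.
Each option:
  A. [kg·m²·s⁻³·A⁻¹] / [s⁻¹] = kg·m²·s⁻²·A⁻¹
  B. [s⁻²] · [kg·m²·s⁻¹] = kg·m²·s⁻³  ← same
  C. kg·m²·s⁻³·A⁻¹
  D. [s] · [kg·m²·s⁻²] = kg·m²·s⁻¹
Only B. matches kg·m²·s⁻³.

B.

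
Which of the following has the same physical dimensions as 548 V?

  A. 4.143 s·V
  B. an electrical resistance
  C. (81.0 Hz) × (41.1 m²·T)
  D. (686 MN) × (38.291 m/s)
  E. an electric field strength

Reference: V = J·C⁻¹ = kg·m²·s⁻³·A⁻¹.
Each option:
  A. V·s = J·C⁻¹·s = kg·m²·s⁻²·A⁻¹
  B. [electrical resistance] = kg·m²·s⁻³·A⁻²
  C. [s⁻¹] · [kg·m²·s⁻²·A⁻¹] = kg·m²·s⁻³·A⁻¹  ← same
  D. [kg·m·s⁻²] · [m·s⁻¹] = kg·m²·s⁻³
  E. [electric field strength] = kg·m·s⁻³·A⁻¹
Only C. matches kg·m²·s⁻³·A⁻¹.

C.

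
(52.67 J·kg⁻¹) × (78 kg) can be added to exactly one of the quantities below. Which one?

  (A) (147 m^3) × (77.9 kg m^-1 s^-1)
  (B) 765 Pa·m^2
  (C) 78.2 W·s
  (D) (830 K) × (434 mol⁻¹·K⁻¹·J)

(C)

Reference: [m²·s⁻²] · [kg] = kg·m²·s⁻².
Each option:
  (A) [m³] · [kg·m⁻¹·s⁻¹] = kg·m²·s⁻¹
  (B) Pa·m² = N·m⁻²·m² = kg·m·s⁻²
  (C) W·s = J·s⁻¹·s = kg·m²·s⁻²  ← same
  (D) [K] · [kg·m²·s⁻²·K⁻¹·mol⁻¹] = kg·m²·s⁻²·mol⁻¹
Only (C) matches kg·m²·s⁻².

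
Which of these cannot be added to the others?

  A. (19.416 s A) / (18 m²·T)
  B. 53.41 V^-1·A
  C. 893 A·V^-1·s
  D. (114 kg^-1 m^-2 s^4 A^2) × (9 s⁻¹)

Expand each in SI base units:
  A. [s·A] / [kg·m²·s⁻²·A⁻¹] = kg⁻¹·m⁻²·s³·A²
  B. A·V⁻¹ = A·(J·C⁻¹)⁻¹ = kg⁻¹·m⁻²·s³·A²
  C. A·s·V⁻¹ = A·s·(J·C⁻¹)⁻¹ = kg⁻¹·m⁻²·s⁴·A²
  D. [kg⁻¹·m⁻²·s⁴·A²] · [s⁻¹] = kg⁻¹·m⁻²·s³·A²
All reduce to kg⁻¹·m⁻²·s³·A² except C., which is kg⁻¹·m⁻²·s⁴·A².

C.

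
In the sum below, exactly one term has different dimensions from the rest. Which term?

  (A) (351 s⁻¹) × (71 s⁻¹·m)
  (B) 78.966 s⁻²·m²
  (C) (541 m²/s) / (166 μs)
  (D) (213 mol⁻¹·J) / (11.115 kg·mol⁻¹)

(A)

Expand each in SI base units:
  (A) [s⁻¹] · [m·s⁻¹] = m·s⁻²
  (B) m²·s⁻²
  (C) [m²·s⁻¹] / [s] = m²·s⁻²
  (D) [kg·m²·s⁻²·mol⁻¹] / [kg·mol⁻¹] = m²·s⁻²
All reduce to m²·s⁻² except (A), which is m·s⁻².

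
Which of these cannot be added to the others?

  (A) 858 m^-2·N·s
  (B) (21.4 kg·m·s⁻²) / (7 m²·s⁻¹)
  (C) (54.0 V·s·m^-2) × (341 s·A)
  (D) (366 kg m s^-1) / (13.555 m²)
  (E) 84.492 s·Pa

Expand each in SI base units:
  (A) N·s·m⁻² = kg·m·s⁻²·s·m⁻² = kg·m⁻¹·s⁻¹
  (B) [kg·m·s⁻²] / [m²·s⁻¹] = kg·m⁻¹·s⁻¹
  (C) [kg·s⁻²·A⁻¹] · [s·A] = kg·s⁻¹
  (D) [kg·m·s⁻¹] / [m²] = kg·m⁻¹·s⁻¹
  (E) Pa·s = N·m⁻²·s = kg·m⁻¹·s⁻¹
All reduce to kg·m⁻¹·s⁻¹ except (C), which is kg·s⁻¹.

(C)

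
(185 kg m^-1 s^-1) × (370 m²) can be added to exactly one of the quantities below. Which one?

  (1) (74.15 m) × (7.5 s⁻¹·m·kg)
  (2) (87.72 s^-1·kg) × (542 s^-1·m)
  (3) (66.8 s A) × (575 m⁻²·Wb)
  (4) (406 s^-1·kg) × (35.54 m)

Reference: [kg·m⁻¹·s⁻¹] · [m²] = kg·m·s⁻¹.
Each option:
  (1) [m] · [kg·m·s⁻¹] = kg·m²·s⁻¹
  (2) [kg·s⁻¹] · [m·s⁻¹] = kg·m·s⁻²
  (3) [s·A] · [kg·s⁻²·A⁻¹] = kg·s⁻¹
  (4) [kg·s⁻¹] · [m] = kg·m·s⁻¹  ← same
Only (4) matches kg·m·s⁻¹.

(4)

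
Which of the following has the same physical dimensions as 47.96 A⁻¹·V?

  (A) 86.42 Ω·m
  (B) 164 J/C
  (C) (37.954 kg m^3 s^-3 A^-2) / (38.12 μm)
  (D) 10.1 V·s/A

Reference: V·A⁻¹ = J·C⁻¹·A⁻¹ = kg·m²·s⁻³·A⁻².
Each option:
  (A) Ω·m = V·A⁻¹·m = kg·m³·s⁻³·A⁻²
  (B) J·C⁻¹ = N·m·(s·A)⁻¹ = kg·m²·s⁻³·A⁻¹
  (C) [kg·m³·s⁻³·A⁻²] / [m] = kg·m²·s⁻³·A⁻²  ← same
  (D) V·s·A⁻¹ = J·C⁻¹·s·A⁻¹ = kg·m²·s⁻²·A⁻²
Only (C) matches kg·m²·s⁻³·A⁻².

(C)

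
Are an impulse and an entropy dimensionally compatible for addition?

Reduce each to base SI dimensions:
  an impulse:  [impulse] = kg·m·s⁻¹
  an entropy:  [entropy] = kg·m²·s⁻²·K⁻¹
kg·m·s⁻¹ ≠ kg·m²·s⁻²·K⁻¹, so they cannot be added.

No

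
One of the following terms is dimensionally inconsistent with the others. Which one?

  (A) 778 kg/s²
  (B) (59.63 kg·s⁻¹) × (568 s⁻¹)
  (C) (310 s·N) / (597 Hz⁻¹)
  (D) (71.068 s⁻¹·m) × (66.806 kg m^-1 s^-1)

(C)

Expand each in SI base units:
  (A) kg·s⁻²
  (B) [kg·s⁻¹] · [s⁻¹] = kg·s⁻²
  (C) [kg·m·s⁻¹] / [s] = kg·m·s⁻²
  (D) [m·s⁻¹] · [kg·m⁻¹·s⁻¹] = kg·s⁻²
All reduce to kg·s⁻² except (C), which is kg·m·s⁻².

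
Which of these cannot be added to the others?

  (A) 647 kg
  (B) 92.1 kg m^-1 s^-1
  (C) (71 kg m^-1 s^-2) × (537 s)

(A)

Expand each in SI base units:
  (A) kg
  (B) kg·m⁻¹·s⁻¹
  (C) [kg·m⁻¹·s⁻²] · [s] = kg·m⁻¹·s⁻¹
All reduce to kg·m⁻¹·s⁻¹ except (A), which is kg.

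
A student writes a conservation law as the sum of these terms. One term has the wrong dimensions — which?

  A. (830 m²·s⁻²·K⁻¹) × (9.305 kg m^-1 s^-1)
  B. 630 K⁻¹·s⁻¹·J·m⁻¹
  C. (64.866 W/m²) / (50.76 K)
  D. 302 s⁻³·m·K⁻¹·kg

Dimensions:
  A. [m²·s⁻²·K⁻¹] · [kg·m⁻¹·s⁻¹] = kg·m·s⁻³·K⁻¹
  B. J·s⁻¹·m⁻¹·K⁻¹ = N·m·s⁻¹·m⁻¹·K⁻¹ = kg·m·s⁻³·K⁻¹
  C. [kg·s⁻³] / [K] = kg·s⁻³·K⁻¹
  D. kg·m·s⁻³·K⁻¹
All reduce to kg·m·s⁻³·K⁻¹ except C., which is kg·s⁻³·K⁻¹.

C.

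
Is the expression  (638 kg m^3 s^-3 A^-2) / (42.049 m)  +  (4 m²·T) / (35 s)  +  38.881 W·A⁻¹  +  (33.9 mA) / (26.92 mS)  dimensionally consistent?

Reduce each to base SI dimensions:
  (638 kg m^3 s^-3 A^-2) / (42.049 m):  [kg·m³·s⁻³·A⁻²] / [m] = kg·m²·s⁻³·A⁻²
  (4 m²·T) / (35 s):  [kg·m²·s⁻²·A⁻¹] / [s] = kg·m²·s⁻³·A⁻¹
  38.881 W·A⁻¹:  W·A⁻¹ = J·s⁻¹·A⁻¹ = kg·m²·s⁻³·A⁻¹
  (33.9 mA) / (26.92 mS):  [A] / [kg⁻¹·m⁻²·s³·A²] = kg·m²·s⁻³·A⁻¹
The terms do not share a single dimension (kg·m²·s⁻³·A⁻² vs kg·m²·s⁻³·A⁻¹).

No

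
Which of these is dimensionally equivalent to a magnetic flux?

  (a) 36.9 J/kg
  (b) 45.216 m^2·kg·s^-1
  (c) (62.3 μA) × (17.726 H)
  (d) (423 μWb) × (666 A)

Reference: [magnetic flux] = kg·m²·s⁻²·A⁻¹.
Each option:
  (a) J·kg⁻¹ = N·m·kg⁻¹ = m²·s⁻²
  (b) kg·m²·s⁻¹
  (c) [A] · [kg·m²·s⁻²·A⁻²] = kg·m²·s⁻²·A⁻¹  ← same
  (d) [kg·m²·s⁻²·A⁻¹] · [A] = kg·m²·s⁻²
Only (c) matches kg·m²·s⁻²·A⁻¹.

(c)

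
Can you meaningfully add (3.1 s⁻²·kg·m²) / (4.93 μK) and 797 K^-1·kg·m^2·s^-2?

Yes

In SI base units:
  (3.1 s⁻²·kg·m²) / (4.93 μK):  [kg·m²·s⁻²] / [K] = kg·m²·s⁻²·K⁻¹
  797 K^-1·kg·m^2·s^-2:  kg·m²·s⁻²·K⁻¹
Both are kg·m²·s⁻²·K⁻¹, so they have the same dimensions and can be added.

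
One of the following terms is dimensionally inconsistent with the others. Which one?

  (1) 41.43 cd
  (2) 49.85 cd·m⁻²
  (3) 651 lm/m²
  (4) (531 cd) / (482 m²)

Expand each in SI base units:
  (1) cd
  (2) cd·m⁻² = m⁻²·cd
  (3) lm·m⁻² = cd·m⁻² = m⁻²·cd
  (4) [cd] / [m²] = m⁻²·cd
All reduce to m⁻²·cd except (1), which is cd.

(1)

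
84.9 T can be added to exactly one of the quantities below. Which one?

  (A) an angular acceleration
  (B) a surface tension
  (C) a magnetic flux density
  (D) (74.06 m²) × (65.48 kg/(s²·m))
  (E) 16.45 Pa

(C)

Reference: T = Wb·m⁻² = kg·s⁻²·A⁻¹.
Each option:
  (A) [angular acceleration] = s⁻²
  (B) [surface tension] = kg·s⁻²
  (C) [magnetic flux density] = kg·s⁻²·A⁻¹  ← same
  (D) [m²] · [kg·m⁻¹·s⁻²] = kg·m·s⁻²
  (E) Pa = N·m⁻² = kg·m⁻¹·s⁻²
Only (C) matches kg·s⁻²·A⁻¹.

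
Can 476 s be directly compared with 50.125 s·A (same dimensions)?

No

Expand each in SI base units:
  476 s:  s
  50.125 s·A:  A·s = s·A
s ≠ s·A, so they cannot be added.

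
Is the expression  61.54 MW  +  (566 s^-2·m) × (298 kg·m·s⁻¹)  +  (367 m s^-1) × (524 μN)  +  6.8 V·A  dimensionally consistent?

In SI base units:
  61.54 MW:  W = J·s⁻¹ = kg·m²·s⁻³
  (566 s^-2·m) × (298 kg·m·s⁻¹):  [m·s⁻²] · [kg·m·s⁻¹] = kg·m²·s⁻³
  (367 m s^-1) × (524 μN):  [m·s⁻¹] · [kg·m·s⁻²] = kg·m²·s⁻³
  6.8 V·A:  V·A = J·C⁻¹·A = kg·m²·s⁻³
Every term reduces to kg·m²·s⁻³.

Yes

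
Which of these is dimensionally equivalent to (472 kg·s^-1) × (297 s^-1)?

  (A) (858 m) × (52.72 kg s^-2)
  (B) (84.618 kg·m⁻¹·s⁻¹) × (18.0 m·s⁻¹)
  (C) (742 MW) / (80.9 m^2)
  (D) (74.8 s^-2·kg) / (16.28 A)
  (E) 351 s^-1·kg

(B)

Reference: [kg·s⁻¹] · [s⁻¹] = kg·s⁻².
Each option:
  (A) [m] · [kg·s⁻²] = kg·m·s⁻²
  (B) [kg·m⁻¹·s⁻¹] · [m·s⁻¹] = kg·s⁻²  ← same
  (C) [kg·m²·s⁻³] / [m²] = kg·s⁻³
  (D) [kg·s⁻²] / [A] = kg·s⁻²·A⁻¹
  (E) kg·s⁻¹
Only (B) matches kg·s⁻².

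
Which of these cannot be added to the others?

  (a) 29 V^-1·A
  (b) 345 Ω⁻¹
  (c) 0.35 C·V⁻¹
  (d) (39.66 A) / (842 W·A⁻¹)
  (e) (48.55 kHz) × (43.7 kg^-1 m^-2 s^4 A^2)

Work out the base dimensions of each:
  (a) A·V⁻¹ = A·(J·C⁻¹)⁻¹ = kg⁻¹·m⁻²·s³·A²
  (b) Ω⁻¹ = (V·A⁻¹)⁻¹ = kg⁻¹·m⁻²·s³·A²
  (c) C·V⁻¹ = s·A·(J·C⁻¹)⁻¹ = kg⁻¹·m⁻²·s⁴·A²
  (d) [A] / [kg·m²·s⁻³·A⁻¹] = kg⁻¹·m⁻²·s³·A²
  (e) [s⁻¹] · [kg⁻¹·m⁻²·s⁴·A²] = kg⁻¹·m⁻²·s³·A²
All reduce to kg⁻¹·m⁻²·s³·A² except (c), which is kg⁻¹·m⁻²·s⁴·A².

(c)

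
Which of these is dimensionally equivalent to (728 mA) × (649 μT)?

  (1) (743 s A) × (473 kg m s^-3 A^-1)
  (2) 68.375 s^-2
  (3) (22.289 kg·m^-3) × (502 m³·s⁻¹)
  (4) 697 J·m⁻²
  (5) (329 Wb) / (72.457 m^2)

(4)

Reference: [A] · [kg·s⁻²·A⁻¹] = kg·s⁻².
Each option:
  (1) [s·A] · [kg·m·s⁻³·A⁻¹] = kg·m·s⁻²
  (2) s⁻²
  (3) [kg·m⁻³] · [m³·s⁻¹] = kg·s⁻¹
  (4) J·m⁻² = N·m·m⁻² = kg·s⁻²  ← same
  (5) [kg·m²·s⁻²·A⁻¹] / [m²] = kg·s⁻²·A⁻¹
Only (4) matches kg·s⁻².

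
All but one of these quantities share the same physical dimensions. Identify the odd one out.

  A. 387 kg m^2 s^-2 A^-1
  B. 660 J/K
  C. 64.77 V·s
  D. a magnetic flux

In SI base units:
  A. kg·m²·s⁻²·A⁻¹
  B. J·K⁻¹ = N·m·K⁻¹ = kg·m²·s⁻²·K⁻¹
  C. V·s = J·C⁻¹·s = kg·m²·s⁻²·A⁻¹
  D. [magnetic flux] = kg·m²·s⁻²·A⁻¹
All reduce to kg·m²·s⁻²·A⁻¹ except B., which is kg·m²·s⁻²·K⁻¹.

B.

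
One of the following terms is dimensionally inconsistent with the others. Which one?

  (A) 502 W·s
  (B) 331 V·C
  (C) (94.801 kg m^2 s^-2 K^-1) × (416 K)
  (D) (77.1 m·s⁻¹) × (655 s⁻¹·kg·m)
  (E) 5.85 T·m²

In SI base units:
  (A) W·s = J·s⁻¹·s = kg·m²·s⁻²
  (B) C·V = s·A·J·C⁻¹ = kg·m²·s⁻²
  (C) [kg·m²·s⁻²·K⁻¹] · [K] = kg·m²·s⁻²
  (D) [m·s⁻¹] · [kg·m·s⁻¹] = kg·m²·s⁻²
  (E) T·m² = Wb·m⁻²·m² = kg·m²·s⁻²·A⁻¹
All reduce to kg·m²·s⁻² except (E), which is kg·m²·s⁻²·A⁻¹.

(E)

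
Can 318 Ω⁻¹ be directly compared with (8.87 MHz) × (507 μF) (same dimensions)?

In SI base units:
  318 Ω⁻¹:  Ω⁻¹ = (V·A⁻¹)⁻¹ = kg⁻¹·m⁻²·s³·A²
  (8.87 MHz) × (507 μF):  [s⁻¹] · [kg⁻¹·m⁻²·s⁴·A²] = kg⁻¹·m⁻²·s³·A²
Both are kg⁻¹·m⁻²·s³·A², so they have the same dimensions and can be added.

Yes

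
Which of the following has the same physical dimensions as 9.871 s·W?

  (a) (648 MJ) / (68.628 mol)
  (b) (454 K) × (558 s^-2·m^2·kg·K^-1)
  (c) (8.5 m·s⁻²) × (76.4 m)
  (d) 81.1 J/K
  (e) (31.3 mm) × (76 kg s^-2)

Reference: W·s = J·s⁻¹·s = kg·m²·s⁻².
Each option:
  (a) [kg·m²·s⁻²] / [mol] = kg·m²·s⁻²·mol⁻¹
  (b) [K] · [kg·m²·s⁻²·K⁻¹] = kg·m²·s⁻²  ← same
  (c) [m·s⁻²] · [m] = m²·s⁻²
  (d) J·K⁻¹ = N·m·K⁻¹ = kg·m²·s⁻²·K⁻¹
  (e) [m] · [kg·s⁻²] = kg·m·s⁻²
Only (b) matches kg·m²·s⁻².

(b)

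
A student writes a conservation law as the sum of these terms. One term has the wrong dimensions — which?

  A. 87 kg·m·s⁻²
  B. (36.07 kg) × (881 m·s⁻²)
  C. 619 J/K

C.

In SI base units:
  A. kg·m·s⁻²
  B. [kg] · [m·s⁻²] = kg·m·s⁻²
  C. J·K⁻¹ = N·m·K⁻¹ = kg·m²·s⁻²·K⁻¹
All reduce to kg·m·s⁻² except C., which is kg·m²·s⁻²·K⁻¹.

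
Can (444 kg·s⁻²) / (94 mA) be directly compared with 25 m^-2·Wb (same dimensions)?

Work out the base dimensions of each:
  (444 kg·s⁻²) / (94 mA):  [kg·s⁻²] / [A] = kg·s⁻²·A⁻¹
  25 m^-2·Wb:  Wb·m⁻² = V·s·m⁻² = kg·s⁻²·A⁻¹
Both are kg·s⁻²·A⁻¹, so they have the same dimensions and can be added.

Yes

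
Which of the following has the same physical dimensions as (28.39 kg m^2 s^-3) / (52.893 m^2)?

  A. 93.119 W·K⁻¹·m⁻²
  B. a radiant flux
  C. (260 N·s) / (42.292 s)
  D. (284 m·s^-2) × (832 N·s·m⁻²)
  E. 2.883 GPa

D.

Reference: [kg·m²·s⁻³] / [m²] = kg·s⁻³.
Each option:
  A. W·m⁻²·K⁻¹ = J·s⁻¹·m⁻²·K⁻¹ = kg·s⁻³·K⁻¹
  B. [radiant flux] = kg·m²·s⁻³
  C. [kg·m·s⁻¹] / [s] = kg·m·s⁻²
  D. [m·s⁻²] · [kg·m⁻¹·s⁻¹] = kg·s⁻³  ← same
  E. Pa = N·m⁻² = kg·m⁻¹·s⁻²
Only D. matches kg·s⁻³.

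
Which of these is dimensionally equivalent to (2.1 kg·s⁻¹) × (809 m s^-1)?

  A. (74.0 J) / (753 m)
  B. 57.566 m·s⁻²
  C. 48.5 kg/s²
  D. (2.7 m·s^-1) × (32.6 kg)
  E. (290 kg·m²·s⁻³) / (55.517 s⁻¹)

A.

Reference: [kg·s⁻¹] · [m·s⁻¹] = kg·m·s⁻².
Each option:
  A. [kg·m²·s⁻²] / [m] = kg·m·s⁻²  ← same
  B. m·s⁻²
  C. kg·s⁻²
  D. [m·s⁻¹] · [kg] = kg·m·s⁻¹
  E. [kg·m²·s⁻³] / [s⁻¹] = kg·m²·s⁻²
Only A. matches kg·m·s⁻².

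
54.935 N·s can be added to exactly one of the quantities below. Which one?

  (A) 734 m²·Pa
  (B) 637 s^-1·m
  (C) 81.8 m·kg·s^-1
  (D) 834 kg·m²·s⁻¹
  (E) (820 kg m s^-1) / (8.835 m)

(C)

Reference: N·s = kg·m·s⁻²·s = kg·m·s⁻¹.
Each option:
  (A) Pa·m² = N·m⁻²·m² = kg·m·s⁻²
  (B) m·s⁻¹
  (C) kg·m·s⁻¹  ← same
  (D) kg·m²·s⁻¹
  (E) [kg·m·s⁻¹] / [m] = kg·s⁻¹
Only (C) matches kg·m·s⁻¹.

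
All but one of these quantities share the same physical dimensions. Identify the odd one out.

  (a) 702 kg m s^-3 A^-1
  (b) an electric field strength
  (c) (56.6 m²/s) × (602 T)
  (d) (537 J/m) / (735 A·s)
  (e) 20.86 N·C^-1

(c)

Dimensions:
  (a) kg·m·s⁻³·A⁻¹
  (b) [electric field strength] = kg·m·s⁻³·A⁻¹
  (c) [m²·s⁻¹] · [kg·s⁻²·A⁻¹] = kg·m²·s⁻³·A⁻¹
  (d) [kg·m·s⁻²] / [s·A] = kg·m·s⁻³·A⁻¹
  (e) N·C⁻¹ = kg·m·s⁻²·(s·A)⁻¹ = kg·m·s⁻³·A⁻¹
All reduce to kg·m·s⁻³·A⁻¹ except (c), which is kg·m²·s⁻³·A⁻¹.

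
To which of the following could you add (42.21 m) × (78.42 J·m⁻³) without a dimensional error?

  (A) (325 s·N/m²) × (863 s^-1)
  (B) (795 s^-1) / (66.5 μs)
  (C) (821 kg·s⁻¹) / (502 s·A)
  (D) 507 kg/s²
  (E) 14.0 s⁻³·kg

(D)

Reference: [m] · [kg·m⁻¹·s⁻²] = kg·s⁻².
Each option:
  (A) [kg·m⁻¹·s⁻¹] · [s⁻¹] = kg·m⁻¹·s⁻²
  (B) [s⁻¹] / [s] = s⁻²
  (C) [kg·s⁻¹] / [s·A] = kg·s⁻²·A⁻¹
  (D) kg·s⁻²  ← same
  (E) kg·s⁻³
Only (D) matches kg·s⁻².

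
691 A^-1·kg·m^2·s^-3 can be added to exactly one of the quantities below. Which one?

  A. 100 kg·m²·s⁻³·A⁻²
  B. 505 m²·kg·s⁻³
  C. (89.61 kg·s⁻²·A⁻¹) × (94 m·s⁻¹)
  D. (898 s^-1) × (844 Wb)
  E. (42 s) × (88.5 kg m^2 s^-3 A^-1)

D.

Reference: kg·m²·s⁻³·A⁻¹.
Each option:
  A. kg·m²·s⁻³·A⁻²
  B. kg·m²·s⁻³
  C. [kg·s⁻²·A⁻¹] · [m·s⁻¹] = kg·m·s⁻³·A⁻¹
  D. [s⁻¹] · [kg·m²·s⁻²·A⁻¹] = kg·m²·s⁻³·A⁻¹  ← same
  E. [s] · [kg·m²·s⁻³·A⁻¹] = kg·m²·s⁻²·A⁻¹
Only D. matches kg·m²·s⁻³·A⁻¹.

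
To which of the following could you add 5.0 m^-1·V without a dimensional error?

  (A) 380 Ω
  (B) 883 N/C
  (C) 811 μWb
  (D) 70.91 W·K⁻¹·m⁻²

Reference: V·m⁻¹ = J·C⁻¹·m⁻¹ = kg·m·s⁻³·A⁻¹.
Each option:
  (A) Ω = V·A⁻¹ = kg·m²·s⁻³·A⁻²
  (B) N·C⁻¹ = kg·m·s⁻²·(s·A)⁻¹ = kg·m·s⁻³·A⁻¹  ← same
  (C) Wb = V·s = kg·m²·s⁻²·A⁻¹
  (D) W·m⁻²·K⁻¹ = J·s⁻¹·m⁻²·K⁻¹ = kg·s⁻³·K⁻¹
Only (B) matches kg·m·s⁻³·A⁻¹.

(B)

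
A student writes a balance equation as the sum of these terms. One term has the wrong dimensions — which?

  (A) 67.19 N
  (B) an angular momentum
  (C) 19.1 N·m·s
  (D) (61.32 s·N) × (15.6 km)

(A)

Dimensions:
  (A) N = kg·m·s⁻²
  (B) [angular momentum] = kg·m²·s⁻¹
  (C) N·m·s = kg·m·s⁻²·m·s = kg·m²·s⁻¹
  (D) [kg·m·s⁻¹] · [m] = kg·m²·s⁻¹
All reduce to kg·m²·s⁻¹ except (A), which is kg·m·s⁻².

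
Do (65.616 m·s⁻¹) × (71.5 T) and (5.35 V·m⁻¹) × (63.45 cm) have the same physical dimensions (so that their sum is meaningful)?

No

Work out the base dimensions of each:
  (65.616 m·s⁻¹) × (71.5 T):  [m·s⁻¹] · [kg·s⁻²·A⁻¹] = kg·m·s⁻³·A⁻¹
  (5.35 V·m⁻¹) × (63.45 cm):  [kg·m·s⁻³·A⁻¹] · [m] = kg·m²·s⁻³·A⁻¹
kg·m·s⁻³·A⁻¹ ≠ kg·m²·s⁻³·A⁻¹, so they cannot be added.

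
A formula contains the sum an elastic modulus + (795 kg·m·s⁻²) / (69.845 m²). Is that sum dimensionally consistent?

Yes

Work out the base dimensions of each:
  an elastic modulus:  [elastic modulus] = kg·m⁻¹·s⁻²
  (795 kg·m·s⁻²) / (69.845 m²):  [kg·m·s⁻²] / [m²] = kg·m⁻¹·s⁻²
Both are kg·m⁻¹·s⁻², so they have the same dimensions and can be added.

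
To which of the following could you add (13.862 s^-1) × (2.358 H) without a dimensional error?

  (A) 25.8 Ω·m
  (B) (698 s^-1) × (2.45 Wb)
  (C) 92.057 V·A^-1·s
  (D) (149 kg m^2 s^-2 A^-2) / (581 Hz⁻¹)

Reference: [s⁻¹] · [kg·m²·s⁻²·A⁻²] = kg·m²·s⁻³·A⁻².
Each option:
  (A) Ω·m = V·A⁻¹·m = kg·m³·s⁻³·A⁻²
  (B) [s⁻¹] · [kg·m²·s⁻²·A⁻¹] = kg·m²·s⁻³·A⁻¹
  (C) V·s·A⁻¹ = J·C⁻¹·s·A⁻¹ = kg·m²·s⁻²·A⁻²
  (D) [kg·m²·s⁻²·A⁻²] / [s] = kg·m²·s⁻³·A⁻²  ← same
Only (D) matches kg·m²·s⁻³·A⁻².

(D)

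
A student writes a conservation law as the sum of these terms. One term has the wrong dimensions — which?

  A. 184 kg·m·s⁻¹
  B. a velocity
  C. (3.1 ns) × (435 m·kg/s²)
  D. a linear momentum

B.

Dimensions:
  A. kg·m·s⁻¹
  B. [velocity] = m·s⁻¹
  C. [s] · [kg·m·s⁻²] = kg·m·s⁻¹
  D. [linear momentum] = kg·m·s⁻¹
All reduce to kg·m·s⁻¹ except B., which is m·s⁻¹.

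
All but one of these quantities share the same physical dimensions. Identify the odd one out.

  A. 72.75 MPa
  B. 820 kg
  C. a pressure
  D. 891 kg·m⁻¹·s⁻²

B.

Work out the base dimensions of each:
  A. Pa = N·m⁻² = kg·m⁻¹·s⁻²
  B. kg
  C. [pressure] = kg·m⁻¹·s⁻²
  D. kg·m⁻¹·s⁻²
All reduce to kg·m⁻¹·s⁻² except B., which is kg.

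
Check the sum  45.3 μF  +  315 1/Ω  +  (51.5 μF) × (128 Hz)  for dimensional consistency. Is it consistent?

No

Reduce each to base SI dimensions:
  45.3 μF:  F = C·V⁻¹ = kg⁻¹·m⁻²·s⁴·A²
  315 1/Ω:  Ω⁻¹ = (V·A⁻¹)⁻¹ = kg⁻¹·m⁻²·s³·A²
  (51.5 μF) × (128 Hz):  [kg⁻¹·m⁻²·s⁴·A²] · [s⁻¹] = kg⁻¹·m⁻²·s³·A²
The terms do not share a single dimension (kg⁻¹·m⁻²·s³·A² vs kg⁻¹·m⁻²·s⁴·A²).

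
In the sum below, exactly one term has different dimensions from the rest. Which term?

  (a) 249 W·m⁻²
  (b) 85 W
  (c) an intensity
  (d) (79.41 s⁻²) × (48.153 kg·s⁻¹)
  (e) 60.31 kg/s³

(b)

In SI base units:
  (a) W·m⁻² = J·s⁻¹·m⁻² = kg·s⁻³
  (b) W = J·s⁻¹ = kg·m²·s⁻³
  (c) [intensity] = kg·s⁻³
  (d) [s⁻²] · [kg·s⁻¹] = kg·s⁻³
  (e) kg·s⁻³
All reduce to kg·s⁻³ except (b), which is kg·m²·s⁻³.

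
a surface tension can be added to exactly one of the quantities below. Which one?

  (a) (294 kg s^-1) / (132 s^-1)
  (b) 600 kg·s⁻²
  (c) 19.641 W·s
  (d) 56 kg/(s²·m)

Reference: [surface tension] = kg·s⁻².
Each option:
  (a) [kg·s⁻¹] / [s⁻¹] = kg
  (b) kg·s⁻²  ← same
  (c) W·s = J·s⁻¹·s = kg·m²·s⁻²
  (d) kg·m⁻¹·s⁻²
Only (b) matches kg·s⁻².

(b)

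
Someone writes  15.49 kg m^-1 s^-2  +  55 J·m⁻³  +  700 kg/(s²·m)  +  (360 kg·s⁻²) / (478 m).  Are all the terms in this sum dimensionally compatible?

Dimensions:
  15.49 kg m^-1 s^-2:  kg·m⁻¹·s⁻²
  55 J·m⁻³:  J·m⁻³ = N·m·m⁻³ = kg·m⁻¹·s⁻²
  700 kg/(s²·m):  kg·m⁻¹·s⁻²
  (360 kg·s⁻²) / (478 m):  [kg·s⁻²] / [m] = kg·m⁻¹·s⁻²
Every term reduces to kg·m⁻¹·s⁻².

Yes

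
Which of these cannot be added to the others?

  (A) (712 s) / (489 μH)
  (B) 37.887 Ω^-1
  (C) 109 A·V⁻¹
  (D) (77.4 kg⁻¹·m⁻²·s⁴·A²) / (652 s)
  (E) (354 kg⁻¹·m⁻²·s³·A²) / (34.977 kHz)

Expand each in SI base units:
  (A) [s] / [kg·m²·s⁻²·A⁻²] = kg⁻¹·m⁻²·s³·A²
  (B) Ω⁻¹ = (V·A⁻¹)⁻¹ = kg⁻¹·m⁻²·s³·A²
  (C) A·V⁻¹ = A·(J·C⁻¹)⁻¹ = kg⁻¹·m⁻²·s³·A²
  (D) [kg⁻¹·m⁻²·s⁴·A²] / [s] = kg⁻¹·m⁻²·s³·A²
  (E) [kg⁻¹·m⁻²·s³·A²] / [s⁻¹] = kg⁻¹·m⁻²·s⁴·A²
All reduce to kg⁻¹·m⁻²·s³·A² except (E), which is kg⁻¹·m⁻²·s⁴·A².

(E)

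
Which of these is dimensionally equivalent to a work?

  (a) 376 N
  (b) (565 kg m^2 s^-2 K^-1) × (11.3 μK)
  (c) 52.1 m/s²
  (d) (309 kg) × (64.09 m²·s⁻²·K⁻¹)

(b)

Reference: [work] = kg·m²·s⁻².
Each option:
  (a) N = kg·m·s⁻²
  (b) [kg·m²·s⁻²·K⁻¹] · [K] = kg·m²·s⁻²  ← same
  (c) m·s⁻²
  (d) [kg] · [m²·s⁻²·K⁻¹] = kg·m²·s⁻²·K⁻¹
Only (b) matches kg·m²·s⁻².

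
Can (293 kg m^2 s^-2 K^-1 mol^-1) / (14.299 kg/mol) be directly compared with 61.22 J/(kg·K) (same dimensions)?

Work out the base dimensions of each:
  (293 kg m^2 s^-2 K^-1 mol^-1) / (14.299 kg/mol):  [kg·m²·s⁻²·K⁻¹·mol⁻¹] / [kg·mol⁻¹] = m²·s⁻²·K⁻¹
  61.22 J/(kg·K):  J·kg⁻¹·K⁻¹ = N·m·kg⁻¹·K⁻¹ = m²·s⁻²·K⁻¹
Both are m²·s⁻²·K⁻¹, so they have the same dimensions and can be added.

Yes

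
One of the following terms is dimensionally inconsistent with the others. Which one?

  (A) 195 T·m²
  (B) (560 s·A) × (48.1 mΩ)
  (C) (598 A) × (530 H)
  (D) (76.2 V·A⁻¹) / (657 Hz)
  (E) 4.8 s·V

Expand each in SI base units:
  (A) T·m² = Wb·m⁻²·m² = kg·m²·s⁻²·A⁻¹
  (B) [s·A] · [kg·m²·s⁻³·A⁻²] = kg·m²·s⁻²·A⁻¹
  (C) [A] · [kg·m²·s⁻²·A⁻²] = kg·m²·s⁻²·A⁻¹
  (D) [kg·m²·s⁻³·A⁻²] / [s⁻¹] = kg·m²·s⁻²·A⁻²
  (E) V·s = J·C⁻¹·s = kg·m²·s⁻²·A⁻¹
All reduce to kg·m²·s⁻²·A⁻¹ except (D), which is kg·m²·s⁻²·A⁻².

(D)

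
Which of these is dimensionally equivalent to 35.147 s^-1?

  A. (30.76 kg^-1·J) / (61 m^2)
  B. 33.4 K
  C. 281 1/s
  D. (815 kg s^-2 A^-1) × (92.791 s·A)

C.

Reference: s⁻¹.
Each option:
  A. [m²·s⁻²] / [m²] = s⁻²
  B. K
  C. s⁻¹  ← same
  D. [kg·s⁻²·A⁻¹] · [s·A] = kg·s⁻¹
Only C. matches s⁻¹.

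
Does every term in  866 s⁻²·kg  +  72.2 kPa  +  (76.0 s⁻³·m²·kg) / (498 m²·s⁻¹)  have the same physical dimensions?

Dimensions:
  866 s⁻²·kg:  kg·s⁻²
  72.2 kPa:  Pa = N·m⁻² = kg·m⁻¹·s⁻²
  (76.0 s⁻³·m²·kg) / (498 m²·s⁻¹):  [kg·m²·s⁻³] / [m²·s⁻¹] = kg·s⁻²
The terms do not share a single dimension (kg·m⁻¹·s⁻² vs kg·s⁻²).

No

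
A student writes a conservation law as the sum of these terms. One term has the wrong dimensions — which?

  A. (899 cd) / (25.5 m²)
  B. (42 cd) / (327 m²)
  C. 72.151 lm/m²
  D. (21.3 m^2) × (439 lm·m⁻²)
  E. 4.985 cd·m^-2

Expand each in SI base units:
  A. [cd] / [m²] = m⁻²·cd
  B. [cd] / [m²] = m⁻²·cd
  C. lm·m⁻² = cd·m⁻² = m⁻²·cd
  D. [m²] · [m⁻²·cd] = cd
  E. cd·m⁻² = m⁻²·cd
All reduce to m⁻²·cd except D., which is cd.

D.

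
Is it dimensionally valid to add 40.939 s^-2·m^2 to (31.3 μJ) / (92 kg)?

Reduce each to base SI dimensions:
  40.939 s^-2·m^2:  m²·s⁻²
  (31.3 μJ) / (92 kg):  [kg·m²·s⁻²] / [kg] = m²·s⁻²
Both are m²·s⁻², so they have the same dimensions and can be added.

Yes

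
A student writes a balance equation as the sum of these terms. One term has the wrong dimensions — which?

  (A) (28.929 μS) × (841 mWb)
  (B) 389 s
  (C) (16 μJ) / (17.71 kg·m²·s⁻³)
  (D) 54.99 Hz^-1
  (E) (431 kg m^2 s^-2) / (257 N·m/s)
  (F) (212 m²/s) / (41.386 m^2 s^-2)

Reduce each to base SI dimensions:
  (A) [kg⁻¹·m⁻²·s³·A²] · [kg·m²·s⁻²·A⁻¹] = s·A
  (B) s
  (C) [kg·m²·s⁻²] / [kg·m²·s⁻³] = s
  (D) Hz⁻¹ = (s⁻¹)⁻¹ = s
  (E) [kg·m²·s⁻²] / [kg·m²·s⁻³] = s
  (F) [m²·s⁻¹] / [m²·s⁻²] = s
All reduce to s except (A), which is s·A.

(A)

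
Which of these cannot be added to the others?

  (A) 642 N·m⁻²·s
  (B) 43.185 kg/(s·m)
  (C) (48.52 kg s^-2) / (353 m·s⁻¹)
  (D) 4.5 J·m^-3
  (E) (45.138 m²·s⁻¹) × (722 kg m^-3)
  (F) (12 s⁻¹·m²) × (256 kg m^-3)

Expand each in SI base units:
  (A) N·s·m⁻² = kg·m·s⁻²·s·m⁻² = kg·m⁻¹·s⁻¹
  (B) kg·m⁻¹·s⁻¹
  (C) [kg·s⁻²] / [m·s⁻¹] = kg·m⁻¹·s⁻¹
  (D) J·m⁻³ = N·m·m⁻³ = kg·m⁻¹·s⁻²
  (E) [m²·s⁻¹] · [kg·m⁻³] = kg·m⁻¹·s⁻¹
  (F) [m²·s⁻¹] · [kg·m⁻³] = kg·m⁻¹·s⁻¹
All reduce to kg·m⁻¹·s⁻¹ except (D), which is kg·m⁻¹·s⁻².

(D)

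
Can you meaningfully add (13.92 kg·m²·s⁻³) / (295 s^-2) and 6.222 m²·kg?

In SI base units:
  (13.92 kg·m²·s⁻³) / (295 s^-2):  [kg·m²·s⁻³] / [s⁻²] = kg·m²·s⁻¹
  6.222 m²·kg:  kg·m²
kg·m²·s⁻¹ ≠ kg·m², so they cannot be added.

No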